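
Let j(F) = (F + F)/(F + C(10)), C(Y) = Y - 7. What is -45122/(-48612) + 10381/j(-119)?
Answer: 2091039821/413202 ≈ 5060.6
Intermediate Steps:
C(Y) = -7 + Y
j(F) = 2*F/(3 + F) (j(F) = (F + F)/(F + (-7 + 10)) = (2*F)/(F + 3) = (2*F)/(3 + F) = 2*F/(3 + F))
-45122/(-48612) + 10381/j(-119) = -45122/(-48612) + 10381/((2*(-119)/(3 - 119))) = -45122*(-1/48612) + 10381/((2*(-119)/(-116))) = 22561/24306 + 10381/((2*(-119)*(-1/116))) = 22561/24306 + 10381/(119/58) = 22561/24306 + 10381*(58/119) = 22561/24306 + 86014/17 = 2091039821/413202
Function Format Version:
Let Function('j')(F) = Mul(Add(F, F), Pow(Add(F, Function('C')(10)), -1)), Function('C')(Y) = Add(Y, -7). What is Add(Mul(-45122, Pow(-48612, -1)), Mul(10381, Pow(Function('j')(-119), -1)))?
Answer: Rational(2091039821, 413202) ≈ 5060.6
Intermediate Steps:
Function('C')(Y) = Add(-7, Y)
Function('j')(F) = Mul(2, F, Pow(Add(3, F), -1)) (Function('j')(F) = Mul(Add(F, F), Pow(Add(F, Add(-7, 10)), -1)) = Mul(Mul(2, F), Pow(Add(F, 3), -1)) = Mul(Mul(2, F), Pow(Add(3, F), -1)) = Mul(2, F, Pow(Add(3, F), -1)))
Add(Mul(-45122, Pow(-48612, -1)), Mul(10381, Pow(Function('j')(-119), -1))) = Add(Mul(-45122, Pow(-48612, -1)), Mul(10381, Pow(Mul(2, -119, Pow(Add(3, -119), -1)), -1))) = Add(Mul(-45122, Rational(-1, 48612)), Mul(10381, Pow(Mul(2, -119, Pow(-116, -1)), -1))) = Add(Rational(22561, 24306), Mul(10381, Pow(Mul(2, -119, Rational(-1, 116)), -1))) = Add(Rational(22561, 24306), Mul(10381, Pow(Rational(119, 58), -1))) = Add(Rational(22561, 24306), Mul(10381, Rational(58, 119))) = Add(Rational(22561, 24306), Rational(86014, 17)) = Rational(2091039821, 413202)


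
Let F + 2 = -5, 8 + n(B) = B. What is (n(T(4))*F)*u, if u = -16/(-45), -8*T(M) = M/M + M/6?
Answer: 2758/135 ≈ 20.430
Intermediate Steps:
T(M) = -1/8 - M/48 (T(M) = -(M/M + M/6)/8 = -(1 + M*(1/6))/8 = -(1 + M/6)/8 = -1/8 - M/48)
n(B) = -8 + B
u = 16/45 (u = -16*(-1/45) = 16/45 ≈ 0.35556)
F = -7 (F = -2 - 5 = -7)
(n(T(4))*F)*u = ((-8 + (-1/8 - 1/48*4))*(-7))*(16/45) = ((-8 + (-1/8 - 1/12))*(-7))*(16/45) = ((-8 - 5/24)*(-7))*(16/45) = -197/24*(-7)*(16/45) = (1379/24)*(16/45) = 2758/135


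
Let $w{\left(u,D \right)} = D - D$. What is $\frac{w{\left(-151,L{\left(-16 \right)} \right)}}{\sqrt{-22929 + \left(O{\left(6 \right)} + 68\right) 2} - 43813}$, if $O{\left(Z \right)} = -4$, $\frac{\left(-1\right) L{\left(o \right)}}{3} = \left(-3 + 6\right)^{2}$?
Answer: $0$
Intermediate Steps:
$L{\left(o \right)} = -27$ ($L{\left(o \right)} = - 3 \left(-3 + 6\right)^{2} = - 3 \cdot 3^{2} = \left(-3\right) 9 = -27$)
$w{\left(u,D \right)} = 0$
$\frac{w{\left(-151,L{\left(-16 \right)} \right)}}{\sqrt{-22929 + \left(O{\left(6 \right)} + 68\right) 2} - 43813} = \frac{0}{\sqrt{-22929 + \left(-4 + 68\right) 2} - 43813} = \frac{0}{\sqrt{-22929 + 64 \cdot 2} - 43813} = \frac{0}{\sqrt{-22929 + 128} - 43813} = \frac{0}{\sqrt{-22801} - 43813} = \frac{0}{151 i - 43813} = \frac{0}{-43813 + 151 i} = 0 \frac{-43813 - 151 i}{1919601770} = 0$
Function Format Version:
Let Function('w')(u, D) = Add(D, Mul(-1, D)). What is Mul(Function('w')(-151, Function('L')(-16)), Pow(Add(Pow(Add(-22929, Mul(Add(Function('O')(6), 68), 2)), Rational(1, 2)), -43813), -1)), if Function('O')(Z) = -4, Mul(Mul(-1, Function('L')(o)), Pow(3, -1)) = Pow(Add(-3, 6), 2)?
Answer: 0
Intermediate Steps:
Function('L')(o) = -27 (Function('L')(o) = Mul(-3, Pow(Add(-3, 6), 2)) = Mul(-3, Pow(3, 2)) = Mul(-3, 9) = -27)
Function('w')(u, D) = 0
Mul(Function('w')(-151, Function('L')(-16)), Pow(Add(Pow(Add(-22929, Mul(Add(Function('O')(6), 68), 2)), Rational(1, 2)), -43813), -1)) = Mul(0, Pow(Add(Pow(Add(-22929, Mul(Add(-4, 68), 2)), Rational(1, 2)), -43813), -1)) = Mul(0, Pow(Add(Pow(Add(-22929, Mul(64, 2)), Rational(1, 2)), -43813), -1)) = Mul(0, Pow(Add(Pow(Add(-22929, 128), Rational(1, 2)), -43813), -1)) = Mul(0, Pow(Add(Pow(-22801, Rational(1, 2)), -43813), -1)) = Mul(0, Pow(Add(Mul(151, I), -43813), -1)) = Mul(0, Pow(Add(-43813, Mul(151, I)), -1)) = Mul(0, Mul(Rational(1, 1919601770), Add(-43813, Mul(-151, I)))) = 0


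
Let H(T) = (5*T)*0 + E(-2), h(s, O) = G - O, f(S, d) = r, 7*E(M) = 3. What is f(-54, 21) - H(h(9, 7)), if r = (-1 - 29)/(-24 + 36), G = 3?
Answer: -41/14 ≈ -2.9286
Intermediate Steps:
E(M) = 3/7 (E(M) = (⅐)*3 = 3/7)
r = -5/2 (r = -30/12 = -30*1/12 = -5/2 ≈ -2.5000)
f(S, d) = -5/2
h(s, O) = 3 - O
H(T) = 3/7 (H(T) = (5*T)*0 + 3/7 = 0 + 3/7 = 3/7)
f(-54, 21) - H(h(9, 7)) = -5/2 - 1*3/7 = -5/2 - 3/7 = -41/14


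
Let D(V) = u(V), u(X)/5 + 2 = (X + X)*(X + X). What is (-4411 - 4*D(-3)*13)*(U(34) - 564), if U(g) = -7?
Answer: 7566321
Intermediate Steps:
u(X) = -10 + 20*X² (u(X) = -10 + 5*((X + X)*(X + X)) = -10 + 5*((2*X)*(2*X)) = -10 + 5*(4*X²) = -10 + 20*X²)
D(V) = -10 + 20*V²
(-4411 - 4*D(-3)*13)*(U(34) - 564) = (-4411 - 4*(-10 + 20*(-3)²)*13)*(-7 - 564) = (-4411 - 4*(-10 + 20*9)*13)*(-571) = (-4411 - 4*(-10 + 180)*13)*(-571) = (-4411 - 4*170*13)*(-571) = (-4411 - 680*13)*(-571) = (-4411 - 8840)*(-571) = -13251*(-571) = 7566321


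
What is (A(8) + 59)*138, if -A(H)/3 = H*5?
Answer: -8418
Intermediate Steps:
A(H) = -15*H (A(H) = -3*H*5 = -15*H)
(A(8) + 59)*138 = (-15*8 + 59)*138 = (-120 + 59)*138 = -61*138 = -8418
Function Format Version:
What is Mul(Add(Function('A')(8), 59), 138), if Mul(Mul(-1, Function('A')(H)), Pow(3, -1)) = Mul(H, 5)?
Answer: -8418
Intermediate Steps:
Function('A')(H) = Mul(-15, H) (Function('A')(H) = Mul(-3, Mul(H, 5)) = Mul(-3, Mul(5, H)) = Mul(-15, H))
Mul(Add(Function('A')(8), 59), 138) = Mul(Add(Mul(-15, 8), 59), 138) = Mul(Add(-120, 59), 138) = Mul(-61, 138) = -8418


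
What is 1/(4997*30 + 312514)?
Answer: 1/462424 ≈ 2.1625e-6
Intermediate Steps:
1/(4997*30 + 312514) = 1/(149910 + 312514) = 1/462424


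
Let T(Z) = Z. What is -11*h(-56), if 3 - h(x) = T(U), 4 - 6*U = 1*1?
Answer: -55/2 ≈ -27.500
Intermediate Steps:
U = ½ (U = ⅔ - 1/6 = ⅔ - ⅙*1 = ⅔ - ⅙ = ½ ≈ 0.50000)
h(x) = 5/2 (h(x) = 3 - 1*½ = 3 - ½ = 5/2)
-11*h(-56) = -11*5/2 = -55/2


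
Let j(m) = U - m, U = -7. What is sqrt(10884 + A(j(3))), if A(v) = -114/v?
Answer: 3*sqrt(30265)/5 ≈ 104.38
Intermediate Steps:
j(m) = -7 - m
sqrt(10884 + A(j(3))) = sqrt(10884 - 114/(-7 - 1*3)) = sqrt(10884 - 114/(-7 - 3)) = sqrt(10884 - 114/(-10)) = sqrt(10884 - 114*(-1/10)) = sqrt(10884 + 57/5) = sqrt(54477/5) = 3*sqrt(30265)/5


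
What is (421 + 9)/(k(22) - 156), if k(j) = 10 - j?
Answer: -215/84 ≈ -2.5595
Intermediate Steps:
(421 + 9)/(k(22) - 156) = (421 + 9)/((10 - 1*22) - 156) = 430/((10 - 22) - 156) = 430/(-12 - 156) = 430/(-168) = 430*(-1/168) = -215/84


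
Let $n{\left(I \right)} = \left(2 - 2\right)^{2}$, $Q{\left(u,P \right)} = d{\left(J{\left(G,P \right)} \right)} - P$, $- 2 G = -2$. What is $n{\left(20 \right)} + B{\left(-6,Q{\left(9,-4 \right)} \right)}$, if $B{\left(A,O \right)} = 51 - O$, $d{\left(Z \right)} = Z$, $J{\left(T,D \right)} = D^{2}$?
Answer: $31$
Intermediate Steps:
$G = 1$ ($G = \left(- \frac{1}{2}\right) \left(-2\right) = 1$)
$Q{\left(u,P \right)} = P^{2} - P$
$n{\left(I \right)} = 0$ ($n{\left(I \right)} = 0^{2} = 0$)
$n{\left(20 \right)} + B{\left(-6,Q{\left(9,-4 \right)} \right)} = 0 + \left(51 - - 4 \left(-1 - 4\right)\right) = 0 + \left(51 - \left(-4\right) \left(-5\right)\right) = 0 + \left(51 - 20\right) = 0 + 31 = 31$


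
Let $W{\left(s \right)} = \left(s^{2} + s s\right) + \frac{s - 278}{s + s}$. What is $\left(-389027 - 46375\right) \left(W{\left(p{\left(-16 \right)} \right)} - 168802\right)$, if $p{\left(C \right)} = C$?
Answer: $\frac{586158418593}{8} \approx 7.327 \cdot 10^{10}$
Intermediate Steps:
$W{\left(s \right)} = 2 s^{2} + \frac{-278 + s}{2 s}$ ($W{\left(s \right)} = \left(s^{2} + s^{2}\right) + \frac{-278 + s}{2 s} = 2 s^{2} + \left(-278 + s\right) \frac{1}{2 s} = 2 s^{2} + \frac{-278 + s}{2 s}$)
$\left(-389027 - 46375\right) \left(W{\left(p{\left(-16 \right)} \right)} - 168802\right) = \left(-389027 - 46375\right) \left(\frac{-278 - 16 + 4 \left(-16\right)^{3}}{2 \left(-16\right)} - 168802\right) = - 435402 \left(\frac{1}{2} \left(- \frac{1}{16}\right) \left(-278 - 16 + 4 \left(-4096\right)\right) - 168802\right) = - 435402 \left(\frac{1}{2} \left(- \frac{1}{16}\right) \left(-278 - 16 - 16384\right) - 168802\right) = - 435402 \left(\frac{1}{2} \left(- \frac{1}{16}\right) \left(-16678\right) - 168802\right) = - 435402 \left(\frac{8339}{16} - 168802\right) = \left(-435402\right) \left(- \frac{2692493}{16}\right) = \frac{586158418593}{8}$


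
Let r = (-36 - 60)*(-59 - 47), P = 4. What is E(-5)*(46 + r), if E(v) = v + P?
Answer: -10222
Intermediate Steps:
r = 10176 (r = -96*(-106) = 10176)
E(v) = 4 + v (E(v) = v + 4 = 4 + v)
E(-5)*(46 + r) = (4 - 5)*(46 + 10176) = -1*10222 = -10222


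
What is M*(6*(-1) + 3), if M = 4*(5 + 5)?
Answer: -120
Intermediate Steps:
M = 40 (M = 4*10 = 40)
M*(6*(-1) + 3) = 40*(6*(-1) + 3) = 40*(-6 + 3) = 40*(-3) = -120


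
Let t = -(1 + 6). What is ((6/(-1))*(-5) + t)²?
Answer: 529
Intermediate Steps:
t = -7 (t = -1*7 = -7)
((6/(-1))*(-5) + t)² = ((6/(-1))*(-5) - 7)² = ((6*(-1))*(-5) - 7)² = (-6*(-5) - 7)² = (30 - 7)² = 23² = 529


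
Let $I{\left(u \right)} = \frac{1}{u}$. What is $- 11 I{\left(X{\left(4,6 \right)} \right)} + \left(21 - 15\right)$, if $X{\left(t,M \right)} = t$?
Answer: $\frac{13}{4} \approx 3.25$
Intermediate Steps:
$- 11 I{\left(X{\left(4,6 \right)} \right)} + \left(21 - 15\right) = - \frac{11}{4} + \left(21 - 15\right) = \left(-11\right) \frac{1}{4} + 6 = - \frac{11}{4} + 6 = \frac{13}{4}$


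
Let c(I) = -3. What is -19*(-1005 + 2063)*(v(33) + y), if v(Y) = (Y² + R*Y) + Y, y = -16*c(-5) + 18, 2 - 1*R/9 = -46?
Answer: -310455288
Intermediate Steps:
R = 432 (R = 18 - 9*(-46) = 18 + 414 = 432)
y = 66 (y = -16*(-3) + 18 = 48 + 18 = 66)
v(Y) = Y² + 433*Y (v(Y) = (Y² + 432*Y) + Y = Y² + 433*Y)
-19*(-1005 + 2063)*(v(33) + y) = -19*(-1005 + 2063)*(33*(433 + 33) + 66) = -20102*(33*466 + 66) = -20102*(15378 + 66) = -20102*15444 = -19*16339752 = -310455288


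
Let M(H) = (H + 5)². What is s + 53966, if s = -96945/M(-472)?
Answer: 11769294029/218089 ≈ 53966.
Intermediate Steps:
M(H) = (5 + H)²
s = -96945/218089 (s = -96945/(5 - 472)² = -96945/((-467)²) = -96945/218089 ≈ -0.44452)
s + 53966 = -96945/218089 + 53966 = 11769294029/218089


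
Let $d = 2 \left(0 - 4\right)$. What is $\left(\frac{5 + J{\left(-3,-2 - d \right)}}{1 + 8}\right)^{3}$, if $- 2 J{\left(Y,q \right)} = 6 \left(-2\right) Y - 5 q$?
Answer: $\frac{8}{729} \approx 0.010974$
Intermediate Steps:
$d = -8$ ($d = 2 \left(-4\right) = -8$)
$J{\left(Y,q \right)} = 6 Y + \frac{5 q}{2}$ ($J{\left(Y,q \right)} = - \frac{6 \left(-2\right) Y - 5 q}{2} = - \frac{- 12 Y - 5 q}{2} = 6 Y + \frac{5 q}{2}$)
$\left(\frac{5 + J{\left(-3,-2 - d \right)}}{1 + 8}\right)^{3} = \left(\frac{5 + \left(6 \left(-3\right) + \frac{5 \left(-2 - -8\right)}{2}\right)}{1 + 8}\right)^{3} = \left(\frac{5 - \left(18 - \frac{5 \left(-2 + 8\right)}{2}\right)}{9}\right)^{3} = \left(\left(5 + \left(-18 + \frac{5}{2} \cdot 6\right)\right) \frac{1}{9}\right)^{3} = \left(\left(5 + \left(-18 + 15\right)\right) \frac{1}{9}\right)^{3} = \left(\left(5 - 3\right) \frac{1}{9}\right)^{3} = \left(2 \cdot \frac{1}{9}\right)^{3} = \left(\frac{2}{9}\right)^{3} = \frac{8}{729}$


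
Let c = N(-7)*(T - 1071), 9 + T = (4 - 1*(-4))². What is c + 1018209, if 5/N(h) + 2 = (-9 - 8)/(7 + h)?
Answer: 1018209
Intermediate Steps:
T = 55 (T = -9 + (4 - 1*(-4))² = -9 + (4 + 4)² = -9 + 8² = -9 + 64 = 55)
N(h) = 5/(-2 - 17/(7 + h)) (N(h) = 5/(-2 + (-9 - 8)/(7 + h)) = 5/(-2 - 17/(7 + h)))
c = 0 (c = (5*(-7 - 1*(-7))/(31 + 2*(-7)))*(55 - 1071) = (5*(-7 + 7)/(31 - 14))*(-1016) = (5*0/17)*(-1016) = (5*(1/17)*0)*(-1016) = 0*(-1016) = 0)
c + 1018209 = 0 + 1018209 = 1018209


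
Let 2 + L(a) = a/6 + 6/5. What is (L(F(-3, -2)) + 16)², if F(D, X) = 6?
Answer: 6561/25 ≈ 262.44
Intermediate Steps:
L(a) = -⅘ + a/6 (L(a) = -2 + (a/6 + 6/5) = -2 + (6/5 + a/6) = -⅘ + a/6)
(L(F(-3, -2)) + 16)² = ((-⅘ + (⅙)*6) + 16)² = ((-⅘ + 1) + 16)² = (⅕ + 16)² = (81/5)² = 6561/25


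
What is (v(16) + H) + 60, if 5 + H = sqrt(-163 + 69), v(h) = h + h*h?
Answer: 327 + I*sqrt(94) ≈ 327.0 + 9.6954*I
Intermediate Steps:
v(h) = h + h**2
H = -5 + I*sqrt(94) (H = -5 + sqrt(-163 + 69) = -5 + sqrt(-94) = -5 + I*sqrt(94) ≈ -5.0 + 9.6954*I)
(v(16) + H) + 60 = (16*(1 + 16) + (-5 + I*sqrt(94))) + 60 = (16*17 + (-5 + I*sqrt(94))) + 60 = (272 + (-5 + I*sqrt(94))) + 60 = (267 + I*sqrt(94)) + 60 = 327 + I*sqrt(94)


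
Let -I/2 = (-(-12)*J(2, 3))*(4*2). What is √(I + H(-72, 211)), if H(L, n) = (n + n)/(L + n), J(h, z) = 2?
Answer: I*√7360606/139 ≈ 19.518*I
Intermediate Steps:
H(L, n) = 2*n/(L + n) (H(L, n) = (2*n)/(L + n) = 2*n/(L + n))
I = -384 (I = -2*(-(-12)*2)*4*2 = -2*(-6*(-4))*8 = -48*8 = -2*192 = -384)
√(I + H(-72, 211)) = √(-384 + 2*211/(-72 + 211)) = √(-384 + 2*211/139) = √(-384 + 2*211*(1/139)) = √(-384 + 422/139) = √(-52954/139) = I*√7360606/139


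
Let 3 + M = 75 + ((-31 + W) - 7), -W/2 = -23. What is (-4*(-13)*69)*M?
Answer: 287040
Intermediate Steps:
W = 46 (W = -2*(-23) = 46)
M = 80 (M = -3 + (75 + ((-31 + 46) - 7)) = -3 + (75 + (15 - 7)) = -3 + (75 + 8) = -3 + 83 = 80)
(-4*(-13)*69)*M = (-4*(-13)*69)*80 = (52*69)*80 = 3588*80 = 287040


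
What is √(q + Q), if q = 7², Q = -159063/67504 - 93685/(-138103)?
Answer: √257044635844180903523/2330626228 ≈ 6.8791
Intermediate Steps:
Q = -15642965249/9322504912 (Q = -159063*1/67504 - 93685*(-1/138103) = -159063/67504 + 93685/138103 = -15642965249/9322504912 ≈ -1.6780)
q = 49
√(q + Q) = √(49 - 15642965249/9322504912) = √(441159775439/9322504912) = √257044635844180903523/2330626228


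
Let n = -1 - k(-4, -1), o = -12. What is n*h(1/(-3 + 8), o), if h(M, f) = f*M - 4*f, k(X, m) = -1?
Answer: 0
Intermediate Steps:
h(M, f) = -4*f + M*f (h(M, f) = M*f - 4*f = -4*f + M*f)
n = 0 (n = -1 - 1*(-1) = -1 + 1 = 0)
n*h(1/(-3 + 8), o) = 0*(-12*(-4 + 1/(-3 + 8))) = 0*(-12*(-4 + 1/5)) = 0*(-12*(-4 + ⅕)) = 0*(-12*(-19/5)) = 0*(228/5) = 0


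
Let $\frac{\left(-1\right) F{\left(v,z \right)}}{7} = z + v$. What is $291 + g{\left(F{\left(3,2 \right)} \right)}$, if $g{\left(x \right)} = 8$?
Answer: $299$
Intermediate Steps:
$F{\left(v,z \right)} = - 7 v - 7 z$ ($F{\left(v,z \right)} = - 7 \left(z + v\right) = - 7 \left(v + z\right) = - 7 v - 7 z$)
$291 + g{\left(F{\left(3,2 \right)} \right)} = 291 + 8 = 299$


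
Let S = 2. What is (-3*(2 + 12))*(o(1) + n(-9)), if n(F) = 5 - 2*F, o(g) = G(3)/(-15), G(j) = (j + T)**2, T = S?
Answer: -896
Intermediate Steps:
T = 2
G(j) = (2 + j)**2 (G(j) = (j + 2)**2 = (2 + j)**2)
o(g) = -5/3 (o(g) = (2 + 3)**2/(-15) = 5**2*(-1/15) = 25*(-1/15) = -5/3)
(-3*(2 + 12))*(o(1) + n(-9)) = (-3*(2 + 12))*(-5/3 + (5 - 2*(-9))) = (-3*14)*(-5/3 + (5 + 18)) = -42*(-5/3 + 23) = -42*64/3 = -896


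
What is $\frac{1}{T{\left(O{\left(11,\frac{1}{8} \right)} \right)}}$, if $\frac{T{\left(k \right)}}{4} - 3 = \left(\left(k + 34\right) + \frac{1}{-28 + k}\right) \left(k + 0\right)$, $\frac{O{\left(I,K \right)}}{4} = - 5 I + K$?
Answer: $\frac{495}{80627851} \approx 6.1393 \cdot 10^{-6}$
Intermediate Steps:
$O{\left(I,K \right)} = - 20 I + 4 K$ ($O{\left(I,K \right)} = 4 \left(- 5 I + K\right) = 4 \left(K - 5 I\right) = - 20 I + 4 K$)
$T{\left(k \right)} = 12 + 4 k \left(34 + k + \frac{1}{-28 + k}\right)$ ($T{\left(k \right)} = 12 + 4 \left(\left(k + 34\right) + \frac{1}{-28 + k}\right) \left(k + 0\right) = 12 + 4 \left(\left(34 + k\right) + \frac{1}{-28 + k}\right) k = 12 + 4 \left(34 + k + \frac{1}{-28 + k}\right) k = 12 + 4 k \left(34 + k + \frac{1}{-28 + k}\right)$)
$\frac{1}{T{\left(O{\left(11,\frac{1}{8} \right)} \right)}} = \frac{1}{4 \frac{1}{-28 + \left(\left(-20\right) 11 + \frac{4}{8}\right)} \left(-84 + \left(\left(-20\right) 11 + \frac{4}{8}\right)^{3} - 948 \left(\left(-20\right) 11 + \frac{4}{8}\right) + 6 \left(\left(-20\right) 11 + \frac{4}{8}\right)^{2}\right)} = \frac{1}{4 \frac{1}{-28 + \left(-220 + 4 \cdot \frac{1}{8}\right)} \left(-84 + \left(-220 + 4 \cdot \frac{1}{8}\right)^{3} - 948 \left(-220 + 4 \cdot \frac{1}{8}\right) + 6 \left(-220 + 4 \cdot \frac{1}{8}\right)^{2}\right)} = \frac{1}{4 \frac{1}{-28 + \left(-220 + \frac{1}{2}\right)} \left(-84 + \left(-220 + \frac{1}{2}\right)^{3} - 948 \left(-220 + \frac{1}{2}\right) + 6 \left(-220 + \frac{1}{2}\right)^{2}\right)} = \frac{1}{4 \frac{1}{-28 - \frac{439}{2}} \left(-84 + \left(- \frac{439}{2}\right)^{3} - -208086 + 6 \left(- \frac{439}{2}\right)^{2}\right)} = \frac{1}{4 \frac{1}{- \frac{495}{2}} \left(-84 - \frac{84604519}{8} + 208086 + 6 \cdot \frac{192721}{4}\right)} = \frac{1}{4 \left(- \frac{2}{495}\right) \left(-84 - \frac{84604519}{8} + 208086 + \frac{578163}{2}\right)} = \frac{1}{4 \left(- \frac{2}{495}\right) \left(- \frac{80627851}{8}\right)} = \frac{1}{\frac{80627851}{495}} = \frac{495}{80627851}$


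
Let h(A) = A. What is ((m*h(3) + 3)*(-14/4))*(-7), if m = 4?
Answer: 735/2 ≈ 367.50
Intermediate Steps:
((m*h(3) + 3)*(-14/4))*(-7) = ((4*3 + 3)*(-14/4))*(-7) = ((12 + 3)*(-14*¼))*(-7) = (15*(-7/2))*(-7) = -105/2*(-7) = 735/2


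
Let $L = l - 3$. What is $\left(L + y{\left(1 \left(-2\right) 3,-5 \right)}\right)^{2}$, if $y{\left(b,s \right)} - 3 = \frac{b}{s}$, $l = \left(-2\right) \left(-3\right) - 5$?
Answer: $\frac{121}{25} \approx 4.84$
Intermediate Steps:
$l = 1$ ($l = 6 - 5 = 1$)
$y{\left(b,s \right)} = 3 + \frac{b}{s}$
$L = -2$ ($L = 1 - 3 = -2$)
$\left(L + y{\left(1 \left(-2\right) 3,-5 \right)}\right)^{2} = \left(-2 + \left(3 + \frac{1 \left(-2\right) 3}{-5}\right)\right)^{2} = \left(-2 + \left(3 + \left(-2\right) 3 \left(- \frac{1}{5}\right)\right)\right)^{2} = \left(-2 + \left(3 - - \frac{6}{5}\right)\right)^{2} = \left(-2 + \left(3 + \frac{6}{5}\right)\right)^{2} = \left(-2 + \frac{21}{5}\right)^{2} = \left(\frac{11}{5}\right)^{2} = \frac{121}{25}$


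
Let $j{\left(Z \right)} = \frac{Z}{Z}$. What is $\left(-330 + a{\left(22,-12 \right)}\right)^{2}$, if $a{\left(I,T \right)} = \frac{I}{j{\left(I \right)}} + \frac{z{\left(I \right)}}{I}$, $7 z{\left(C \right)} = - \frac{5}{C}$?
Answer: $\frac{1088911033081}{11478544} \approx 94865.0$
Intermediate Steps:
$z{\left(C \right)} = - \frac{5}{7 C}$ ($z{\left(C \right)} = \frac{\left(-5\right) \frac{1}{C}}{7} = - \frac{5}{7 C}$)
$j{\left(Z \right)} = 1$
$a{\left(I,T \right)} = I - \frac{5}{7 I^{2}}$ ($a{\left(I,T \right)} = \frac{I}{1} + \frac{\left(- \frac{5}{7}\right) \frac{1}{I}}{I} = I 1 - \frac{5}{7 I^{2}} = I - \frac{5}{7 I^{2}}$)
$\left(-330 + a{\left(22,-12 \right)}\right)^{2} = \left(-330 + \left(22 - \frac{5}{7 \cdot 484}\right)\right)^{2} = \left(-330 + \left(22 - \frac{5}{3388}\right)\right)^{2} = \left(-330 + \frac{74531}{3388}\right)^{2} = \left(- \frac{1043509}{3388}\right)^{2} = \frac{1088911033081}{11478544}$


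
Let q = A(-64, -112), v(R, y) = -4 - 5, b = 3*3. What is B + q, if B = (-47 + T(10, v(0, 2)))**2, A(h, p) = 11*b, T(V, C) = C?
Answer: 3235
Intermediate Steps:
b = 9
v(R, y) = -9
A(h, p) = 99 (A(h, p) = 11*9 = 99)
q = 99
B = 3136 (B = (-47 - 9)**2 = (-56)**2 = 3136)
B + q = 3136 + 99 = 3235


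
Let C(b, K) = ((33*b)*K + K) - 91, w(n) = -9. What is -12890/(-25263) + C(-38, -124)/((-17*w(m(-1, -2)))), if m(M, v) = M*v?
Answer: 145364299/143157 ≈ 1015.4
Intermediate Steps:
C(b, K) = -91 + K + 33*K*b (C(b, K) = (33*K*b + K) - 91 = (K + 33*K*b) - 91 = -91 + K + 33*K*b)
-12890/(-25263) + C(-38, -124)/((-17*w(m(-1, -2)))) = -12890/(-25263) + (-91 - 124 + 33*(-124)*(-38))/((-17*(-9))) = -12890*(-1/25263) + (-91 - 124 + 155496)/153 = 12890/25263 + 155281*(1/153) = 12890/25263 + 155281/153 = 145364299/143157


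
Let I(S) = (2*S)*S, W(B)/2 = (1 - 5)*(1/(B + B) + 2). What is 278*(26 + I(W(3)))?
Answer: 1568476/9 ≈ 1.7428e+5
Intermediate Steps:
W(B) = -16 - 4/B (W(B) = 2*((1 - 5)*(1/(B + B) + 2)) = 2*(-4*(1/(2*B) + 2)) = 2*(-4*(2 + 1/(2*B))) = 2*(-8 - 2/B) = -16 - 4/B)
I(S) = 2*S**2
278*(26 + I(W(3))) = 278*(26 + 2*(-16 - 4/3)**2) = 278*(26 + 2*(-52/3)**2) = 278*(26 + 2*(2704/9)) = 278*(26 + 5408/9) = 278*(5642/9) = 1568476/9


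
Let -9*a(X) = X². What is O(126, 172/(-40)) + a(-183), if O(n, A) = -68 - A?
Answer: -37847/10 ≈ -3784.7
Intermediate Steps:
a(X) = -X²/9
O(126, 172/(-40)) + a(-183) = (-68 - 172/(-40)) - ⅑*(-183)² = (-68 - 172*(-1)/40) - ⅑*33489 = (-68 - 1*(-43/10)) - 3721 = (-68 + 43/10) - 3721 = -637/10 - 3721 = -37847/10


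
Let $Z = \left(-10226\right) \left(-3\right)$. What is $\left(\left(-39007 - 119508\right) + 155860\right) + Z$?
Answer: $28023$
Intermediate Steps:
$Z = 30678$
$\left(\left(-39007 - 119508\right) + 155860\right) + Z = \left(\left(-39007 - 119508\right) + 155860\right) + 30678 = \left(-158515 + 155860\right) + 30678 = -2655 + 30678 = 28023$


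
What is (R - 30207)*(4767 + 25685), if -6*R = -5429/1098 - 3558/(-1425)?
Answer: -11797090891049/12825 ≈ -9.1985e+8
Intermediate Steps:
R = 20927/51300 (R = -(-5429/1098 - 3558/(-1425))/6 = -(-5429*1/1098 - 3558*(-1/1425))/6 = -(-89/18 + 1186/475)/6 = -⅙*(-20927/8550) = 20927/51300 ≈ 0.40793)
(R - 30207)*(4767 + 25685) = (20927/51300 - 30207)*(4767 + 25685) = -1549598173/51300*30452 = -11797090891049/12825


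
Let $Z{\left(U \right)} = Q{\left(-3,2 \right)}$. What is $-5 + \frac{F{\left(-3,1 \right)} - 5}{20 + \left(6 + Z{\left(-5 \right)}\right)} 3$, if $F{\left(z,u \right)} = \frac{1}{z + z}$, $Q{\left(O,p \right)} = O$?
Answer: $- \frac{261}{46} \approx -5.6739$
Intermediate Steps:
$Z{\left(U \right)} = -3$
$F{\left(z,u \right)} = \frac{1}{2 z}$
$-5 + \frac{F{\left(-3,1 \right)} - 5}{20 + \left(6 + Z{\left(-5 \right)}\right)} 3 = -5 + \frac{\frac{1}{2 \left(-3\right)} - 5}{20 + \left(6 - 3\right)} 3 = -5 + \frac{\frac{1}{2} \left(- \frac{1}{3}\right) - 5}{20 + 3} \cdot 3 = -5 + \frac{- \frac{1}{6} - 5}{23} \cdot 3 = -5 + \left(- \frac{31}{6}\right) \frac{1}{23} \cdot 3 = -5 - \frac{31}{46} = - \frac{261}{46}$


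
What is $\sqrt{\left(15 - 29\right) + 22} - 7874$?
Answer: $-7874 + 2 \sqrt{2} \approx -7871.2$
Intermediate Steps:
$\sqrt{\left(15 - 29\right) + 22} - 7874 = \sqrt{-14 + 22} - 7874 = \sqrt{8} - 7874 = 2 \sqrt{2} - 7874 = -7874 + 2 \sqrt{2}$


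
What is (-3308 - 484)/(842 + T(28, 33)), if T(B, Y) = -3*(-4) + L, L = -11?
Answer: -1264/281 ≈ -4.4982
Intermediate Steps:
T(B, Y) = 1 (T(B, Y) = -3*(-4) - 11 = 12 - 11 = 1)
(-3308 - 484)/(842 + T(28, 33)) = (-3308 - 484)/(842 + 1) = -3792/843 = -3792*1/843 = -1264/281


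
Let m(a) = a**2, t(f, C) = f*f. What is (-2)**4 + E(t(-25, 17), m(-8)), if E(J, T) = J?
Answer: 641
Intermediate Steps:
t(f, C) = f**2
(-2)**4 + E(t(-25, 17), m(-8)) = (-2)**4 + (-25)**2 = 16 + 625 = 641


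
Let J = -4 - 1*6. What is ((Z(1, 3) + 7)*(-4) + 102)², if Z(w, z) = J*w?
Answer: 12996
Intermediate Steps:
J = -10 (J = -4 - 6 = -10)
Z(w, z) = -10*w
((Z(1, 3) + 7)*(-4) + 102)² = ((-10*1 + 7)*(-4) + 102)² = ((-10 + 7)*(-4) + 102)² = (-3*(-4) + 102)² = (12 + 102)² = 114² = 12996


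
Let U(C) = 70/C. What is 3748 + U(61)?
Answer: 228698/61 ≈ 3749.1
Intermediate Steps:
3748 + U(61) = 3748 + 70/61 = 228698/61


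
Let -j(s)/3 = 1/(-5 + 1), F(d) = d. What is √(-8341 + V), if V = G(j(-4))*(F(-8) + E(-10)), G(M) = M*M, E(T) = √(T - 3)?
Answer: √(-133528 + 9*I*√13)/4 ≈ 0.0111 + 91.354*I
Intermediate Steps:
E(T) = √(-3 + T)
j(s) = ¾ (j(s) = -3/(-5 + 1) = -3/(-4) = -3*(-¼) = ¾)
G(M) = M²
V = -9/2 + 9*I*√13/16 (V = (¾)²*(-8 + √(-3 - 10)) = 9*(-8 + √(-13))/16 = 9*(-8 + I*√13)/16 = -9/2 + 9*I*√13/16 ≈ -4.5 + 2.0281*I)
√(-8341 + V) = √(-8341 + (-9/2 + 9*I*√13/16)) = √(-16691/2 + 9*I*√13/16)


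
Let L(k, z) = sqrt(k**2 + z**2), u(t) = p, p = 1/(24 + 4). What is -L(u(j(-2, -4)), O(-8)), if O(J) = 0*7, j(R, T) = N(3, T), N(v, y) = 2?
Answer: -1/28 ≈ -0.035714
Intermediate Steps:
j(R, T) = 2
p = 1/28 ≈ 0.035714
u(t) = 1/28
O(J) = 0
-L(u(j(-2, -4)), O(-8)) = -sqrt((1/28)**2 + 0**2) = -sqrt(1/784 + 0) = -sqrt(1/784) = -1*1/28 = -1/28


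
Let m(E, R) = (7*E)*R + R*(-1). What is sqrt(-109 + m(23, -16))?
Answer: I*sqrt(2669) ≈ 51.662*I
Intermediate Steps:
m(E, R) = -R + 7*E*R (m(E, R) = 7*E*R - R = -R + 7*E*R)
sqrt(-109 + m(23, -16)) = sqrt(-109 - 16*(-1 + 7*23)) = sqrt(-109 - 16*(-1 + 161)) = sqrt(-109 - 16*160) = sqrt(-109 - 2560) = sqrt(-2669) = I*sqrt(2669)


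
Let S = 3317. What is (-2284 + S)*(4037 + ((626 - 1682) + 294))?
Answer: 3383075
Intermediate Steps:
(-2284 + S)*(4037 + ((626 - 1682) + 294)) = (-2284 + 3317)*(4037 + ((626 - 1682) + 294)) = 1033*(4037 + (-1056 + 294)) = 1033*(4037 - 762) = 1033*3275 = 3383075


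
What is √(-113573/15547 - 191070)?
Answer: I*√46185144283061/15547 ≈ 437.12*I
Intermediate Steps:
√(-113573/15547 - 191070) = √(-2970678863/15547) = I*√46185144283061/15547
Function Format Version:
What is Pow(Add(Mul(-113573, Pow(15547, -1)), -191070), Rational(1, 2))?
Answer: Mul(Rational(1, 15547), I, Pow(46185144283061, Rational(1, 2))) ≈ Mul(437.12, I)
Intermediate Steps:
Pow(Add(Mul(-113573, Pow(15547, -1)), -191070), Rational(1, 2)) = Pow(Add(Mul(-113573, Rational(1, 15547)), -191070), Rational(1, 2)) = Pow(Add(Rational(-113573, 15547), -191070), Rational(1, 2)) = Pow(Rational(-2970678863, 15547), Rational(1, 2)) = Mul(Rational(1, 15547), I, Pow(46185144283061, Rational(1, 2)))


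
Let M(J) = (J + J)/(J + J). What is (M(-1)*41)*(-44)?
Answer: -1804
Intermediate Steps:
M(J) = 1 (M(J) = (2*J)/((2*J)) = (2*J)*(1/(2*J)) = 1)
(M(-1)*41)*(-44) = (1*41)*(-44) = 41*(-44) = -1804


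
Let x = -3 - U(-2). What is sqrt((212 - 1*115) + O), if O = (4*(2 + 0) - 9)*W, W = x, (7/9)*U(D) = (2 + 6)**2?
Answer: 2*sqrt(2233)/7 ≈ 13.501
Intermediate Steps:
U(D) = 576/7 (U(D) = 9*(2 + 6)**2/7 = (9/7)*8**2 = (9/7)*64 = 576/7)
x = -597/7 (x = -3 - 1*576/7 = -3 - 576/7 = -597/7 ≈ -85.286)
W = -597/7 ≈ -85.286
O = 597/7 (O = (4*(2 + 0) - 9)*(-597/7) = (4*2 - 9)*(-597/7) = (8 - 9)*(-597/7) = -1*(-597/7) = 597/7 ≈ 85.286)
sqrt((212 - 1*115) + O) = sqrt((212 - 1*115) + 597/7) = sqrt((212 - 115) + 597/7) = sqrt(97 + 597/7) = sqrt(1276/7) = 2*sqrt(2233)/7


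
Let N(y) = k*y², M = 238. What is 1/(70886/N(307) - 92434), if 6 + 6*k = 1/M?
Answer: -134493323/12431857043390 ≈ -1.0818e-5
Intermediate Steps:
k = -1427/1428 (k = -1 + (⅙)/238 = -1 + (⅙)*(1/238) = -1 + 1/1428 = -1427/1428 ≈ -0.99930)
N(y) = -1427*y²/1428
1/(70886/N(307) - 92434) = 1/(70886/((-1427/1428*307²)) - 92434) = 1/(70886/((-1427/1428*94249)) - 92434) = 1/(70886/(-134493323/1428) - 92434) = 1/(70886*(-1428/134493323) - 92434) = 1/(-101225208/134493323 - 92434) = 1/(-12431857043390/134493323) = -134493323/12431857043390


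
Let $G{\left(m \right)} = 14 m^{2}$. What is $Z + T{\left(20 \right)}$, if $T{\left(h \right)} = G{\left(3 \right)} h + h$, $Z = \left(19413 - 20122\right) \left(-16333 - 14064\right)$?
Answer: $21554013$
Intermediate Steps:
$Z = 21551473$ ($Z = \left(-709\right) \left(-30397\right) = 21551473$)
$T{\left(h \right)} = 127 h$ ($T{\left(h \right)} = 14 \cdot 3^{2} h + h = 14 \cdot 9 h + h = 126 h + h = 127 h$)
$Z + T{\left(20 \right)} = 21551473 + 127 \cdot 20 = 21551473 + 2540 = 21554013$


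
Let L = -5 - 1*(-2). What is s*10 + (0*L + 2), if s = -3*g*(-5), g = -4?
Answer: -598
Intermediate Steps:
L = -3 (L = -5 + 2 = -3)
s = -60 (s = -3*(-4)*(-5) = 12*(-5) = -60)
s*10 + (0*L + 2) = -60*10 + (0*(-3) + 2) = -600 + (0 + 2) = -600 + 2 = -598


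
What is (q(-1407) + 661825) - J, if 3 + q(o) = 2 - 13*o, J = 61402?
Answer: 618713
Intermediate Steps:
q(o) = -1 - 13*o (q(o) = -3 + (2 - 13*o) = -1 - 13*o)
(q(-1407) + 661825) - J = ((-1 - 13*(-1407)) + 661825) - 1*61402 = ((-1 + 18291) + 661825) - 61402 = (18290 + 661825) - 61402 = 680115 - 61402 = 618713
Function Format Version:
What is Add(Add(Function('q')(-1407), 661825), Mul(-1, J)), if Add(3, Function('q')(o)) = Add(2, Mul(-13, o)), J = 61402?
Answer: 618713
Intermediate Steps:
Function('q')(o) = Add(-1, Mul(-13, o)) (Function('q')(o) = Add(-3, Add(2, Mul(-13, o))) = Add(-1, Mul(-13, o)))
Add(Add(Function('q')(-1407), 661825), Mul(-1, J)) = Add(Add(Add(-1, Mul(-13, -1407)), 661825), Mul(-1, 61402)) = Add(Add(Add(-1, 18291), 661825), -61402) = Add(Add(18290, 661825), -61402) = Add(680115, -61402) = 618713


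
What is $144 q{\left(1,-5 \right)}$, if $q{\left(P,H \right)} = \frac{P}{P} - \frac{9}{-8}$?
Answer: $306$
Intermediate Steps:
$q{\left(P,H \right)} = \frac{17}{8}$ ($q{\left(P,H \right)} = 1 - - \frac{9}{8} = 1 + \frac{9}{8} = \frac{17}{8}$)
$144 q{\left(1,-5 \right)} = 144 \cdot \frac{17}{8} = 306$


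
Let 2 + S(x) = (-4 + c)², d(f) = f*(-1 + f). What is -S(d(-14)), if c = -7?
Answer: -119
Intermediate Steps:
S(x) = 119 (S(x) = -2 + (-4 - 7)² = -2 + (-11)² = -2 + 121 = 119)
-S(d(-14)) = -1*119 = -119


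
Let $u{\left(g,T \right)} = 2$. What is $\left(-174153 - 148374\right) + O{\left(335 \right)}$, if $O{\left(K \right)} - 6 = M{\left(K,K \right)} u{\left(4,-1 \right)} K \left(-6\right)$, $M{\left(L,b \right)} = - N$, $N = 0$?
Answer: $-322521$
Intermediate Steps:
$M{\left(L,b \right)} = 0$ ($M{\left(L,b \right)} = \left(-1\right) 0 = 0$)
$O{\left(K \right)} = 6$ ($O{\left(K \right)} = 6 + 0 \cdot 2 K \left(-6\right) = 6 + 0 \left(-6\right) = 6 + 0 = 6$)
$\left(-174153 - 148374\right) + O{\left(335 \right)} = \left(-174153 - 148374\right) + 6 = -322527 + 6 = -322521$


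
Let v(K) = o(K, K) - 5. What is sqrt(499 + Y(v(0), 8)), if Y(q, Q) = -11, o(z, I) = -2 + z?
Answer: 2*sqrt(122) ≈ 22.091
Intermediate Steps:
v(K) = -7 + K (v(K) = (-2 + K) - 5 = -7 + K)
sqrt(499 + Y(v(0), 8)) = sqrt(499 - 11) = sqrt(488) = 2*sqrt(122)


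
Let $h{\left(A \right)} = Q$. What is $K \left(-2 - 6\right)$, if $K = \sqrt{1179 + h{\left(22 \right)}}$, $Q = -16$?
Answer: $- 8 \sqrt{1163} \approx -272.82$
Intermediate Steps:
$h{\left(A \right)} = -16$
$K = \sqrt{1163}$ ($K = \sqrt{1179 - 16} = \sqrt{1163} \approx 34.103$)
$K \left(-2 - 6\right) = \sqrt{1163} \left(-2 - 6\right) = \sqrt{1163} \left(-8\right) = - 8 \sqrt{1163}$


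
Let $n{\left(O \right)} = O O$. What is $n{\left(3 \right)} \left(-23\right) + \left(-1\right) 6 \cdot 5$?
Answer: $-237$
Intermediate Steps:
$n{\left(O \right)} = O^{2}$
$n{\left(3 \right)} \left(-23\right) + \left(-1\right) 6 \cdot 5 = 3^{2} \left(-23\right) + \left(-1\right) 6 \cdot 5 = 9 \left(-23\right) - 30 = -207 - 30 = -237$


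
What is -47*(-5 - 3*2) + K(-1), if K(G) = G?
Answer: 516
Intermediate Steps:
-47*(-5 - 3*2) + K(-1) = -47*(-5 - 3*2) - 1 = -47*(-5 - 6) - 1 = -47*(-11) - 1 = 517 - 1 = 516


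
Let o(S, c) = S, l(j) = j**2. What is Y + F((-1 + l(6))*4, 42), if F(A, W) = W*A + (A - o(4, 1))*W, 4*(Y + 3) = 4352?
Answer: 12677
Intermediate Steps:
Y = 1085 (Y = -3 + (1/4)*4352 = -3 + 1088 = 1085)
F(A, W) = A*W + W*(-4 + A) (F(A, W) = W*A + (A - 1*4)*W = A*W + (A - 4)*W = A*W + (-4 + A)*W = A*W + W*(-4 + A))
Y + F((-1 + l(6))*4, 42) = 1085 + 2*42*(-2 + (-1 + 6**2)*4) = 1085 + 2*42*(-2 + (-1 + 36)*4) = 1085 + 2*42*(-2 + 35*4) = 1085 + 2*42*(-2 + 140) = 1085 + 2*42*138 = 1085 + 11592 = 12677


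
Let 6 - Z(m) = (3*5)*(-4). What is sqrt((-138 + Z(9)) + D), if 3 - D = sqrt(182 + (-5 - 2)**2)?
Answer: sqrt(-69 - sqrt(231)) ≈ 9.176*I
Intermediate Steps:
Z(m) = 66 (Z(m) = 6 - 3*5*(-4) = 6 - 15*(-4) = 6 - 1*(-60) = 6 + 60 = 66)
D = 3 - sqrt(231) (D = 3 - sqrt(182 + (-5 - 2)**2) = 3 - sqrt(182 + (-7)**2) = 3 - sqrt(182 + 49) = 3 - sqrt(231) ≈ -12.199)
sqrt((-138 + Z(9)) + D) = sqrt((-138 + 66) + (3 - sqrt(231))) = sqrt(-72 + (3 - sqrt(231))) = sqrt(-69 - sqrt(231))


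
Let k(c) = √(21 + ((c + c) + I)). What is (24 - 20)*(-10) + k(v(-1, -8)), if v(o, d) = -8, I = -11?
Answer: -40 + I*√6 ≈ -40.0 + 2.4495*I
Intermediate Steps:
k(c) = √(10 + 2*c) (k(c) = √(21 + ((c + c) - 11)) = √(21 + (2*c - 11)) = √(21 + (-11 + 2*c)) = √(10 + 2*c))
(24 - 20)*(-10) + k(v(-1, -8)) = (24 - 20)*(-10) + √(10 + 2*(-8)) = 4*(-10) + √(10 - 16) = -40 + √(-6) = -40 + I*√6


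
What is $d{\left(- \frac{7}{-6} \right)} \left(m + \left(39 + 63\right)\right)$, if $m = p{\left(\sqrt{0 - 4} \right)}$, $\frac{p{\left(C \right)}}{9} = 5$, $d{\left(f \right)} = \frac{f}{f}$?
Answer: $147$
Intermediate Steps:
$d{\left(f \right)} = 1$
$p{\left(C \right)} = 45$ ($p{\left(C \right)} = 9 \cdot 5 = 45$)
$m = 45$
$d{\left(- \frac{7}{-6} \right)} \left(m + \left(39 + 63\right)\right) = 1 \left(45 + \left(39 + 63\right)\right) = 1 \left(45 + 102\right) = 1 \cdot 147 = 147$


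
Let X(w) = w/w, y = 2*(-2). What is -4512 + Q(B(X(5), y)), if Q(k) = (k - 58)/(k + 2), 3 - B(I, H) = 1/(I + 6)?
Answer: -76897/17 ≈ -4523.4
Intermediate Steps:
y = -4
X(w) = 1
B(I, H) = 3 - 1/(6 + I) (B(I, H) = 3 - 1/(I + 6) = 3 - 1/(6 + I))
Q(k) = (-58 + k)/(2 + k)
-4512 + Q(B(X(5), y)) = -4512 + (-58 + (17 + 3*1)/(6 + 1))/(2 + (17 + 3*1)/(6 + 1)) = -4512 + (-58 + (17 + 3)/7)/(2 + (17 + 3)/7) = -4512 + (-58 + (⅐)*20)/(2 + (⅐)*20) = -4512 + (-58 + 20/7)/(2 + 20/7) = -4512 - 386/7/(34/7) = -4512 + (7/34)*(-386/7) = -4512 - 193/17 = -76897/17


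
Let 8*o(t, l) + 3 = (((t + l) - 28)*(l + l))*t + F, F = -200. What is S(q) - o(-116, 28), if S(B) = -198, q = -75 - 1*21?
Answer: -754917/8 ≈ -94365.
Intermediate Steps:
q = -96 (q = -75 - 21 = -96)
o(t, l) = -203/8 + l*t*(-28 + l + t)/4 (o(t, l) = -3/8 + ((((t + l) - 28)*(l + l))*t - 200)/8 = -3/8 + ((((l + t) - 28)*(2*l))*t - 200)/8 = -3/8 + (((-28 + l + t)*(2*l))*t - 200)/8 = -3/8 + ((2*l*(-28 + l + t))*t - 200)/8 = -3/8 + (2*l*t*(-28 + l + t) - 200)/8 = -3/8 + (-200 + 2*l*t*(-28 + l + t))/8 = -3/8 + (-25 + l*t*(-28 + l + t)/4) = -203/8 + l*t*(-28 + l + t)/4)
S(q) - o(-116, 28) = -198 - (-203/8 - 7*28*(-116) + (1/4)*28*(-116)**2 + (1/4)*(-116)*28**2) = -198 - (-203/8 + 22736 + (1/4)*28*13456 + (1/4)*(-116)*784) = -198 - (-203/8 + 22736 + 94192 - 22736) = -198 - 1*753333/8 = -198 - 753333/8 = -754917/8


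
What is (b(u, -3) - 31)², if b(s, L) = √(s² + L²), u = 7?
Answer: (31 - √58)² ≈ 546.82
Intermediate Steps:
b(s, L) = √(L² + s²)
(b(u, -3) - 31)² = (√((-3)² + 7²) - 31)² = (√(9 + 49) - 31)² = (√58 - 31)² = (-31 + √58)²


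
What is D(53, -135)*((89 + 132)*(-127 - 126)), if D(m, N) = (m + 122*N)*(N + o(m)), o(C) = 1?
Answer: -123001778614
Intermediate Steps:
D(m, N) = (1 + N)*(m + 122*N) (D(m, N) = (m + 122*N)*(N + 1) = (m + 122*N)*(1 + N) = (1 + N)*(m + 122*N))
D(53, -135)*((89 + 132)*(-127 - 126)) = (53 + 122*(-135) + 122*(-135)**2 - 135*53)*((89 + 132)*(-127 - 126)) = (53 - 16470 + 122*18225 - 7155)*(221*(-253)) = (53 - 16470 + 2223450 - 7155)*(-55913) = 2199878*(-55913) = -123001778614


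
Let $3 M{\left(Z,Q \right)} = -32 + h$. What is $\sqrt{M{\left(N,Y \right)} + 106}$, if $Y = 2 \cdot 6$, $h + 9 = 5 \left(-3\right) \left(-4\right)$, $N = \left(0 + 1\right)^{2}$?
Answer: $\frac{\sqrt{1011}}{3} \approx 10.599$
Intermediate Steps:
$N = 1$ ($N = 1^{2} = 1$)
$h = 51$ ($h = -9 + 5 \left(-3\right) \left(-4\right) = -9 - -60 = -9 + 60 = 51$)
$Y = 12$
$M{\left(Z,Q \right)} = \frac{19}{3}$ ($M{\left(Z,Q \right)} = \frac{-32 + 51}{3} = \frac{1}{3} \cdot 19 = \frac{19}{3}$)
$\sqrt{M{\left(N,Y \right)} + 106} = \sqrt{\frac{19}{3} + 106} = \sqrt{\frac{337}{3}} = \frac{\sqrt{1011}}{3}$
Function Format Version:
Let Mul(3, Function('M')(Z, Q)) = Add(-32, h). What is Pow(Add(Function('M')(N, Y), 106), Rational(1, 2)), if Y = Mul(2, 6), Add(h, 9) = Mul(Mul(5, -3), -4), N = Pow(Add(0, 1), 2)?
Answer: Mul(Rational(1, 3), Pow(1011, Rational(1, 2))) ≈ 10.599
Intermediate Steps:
N = 1 (N = Pow(1, 2) = 1)
h = 51 (h = Add(-9, Mul(Mul(5, -3), -4)) = Add(-9, Mul(-15, -4)) = Add(-9, 60) = 51)
Y = 12
Function('M')(Z, Q) = Rational(19, 3) (Function('M')(Z, Q) = Mul(Rational(1, 3), Add(-32, 51)) = Mul(Rational(1, 3), 19) = Rational(19, 3))
Pow(Add(Function('M')(N, Y), 106), Rational(1, 2)) = Pow(Add(Rational(19, 3), 106), Rational(1, 2)) = Pow(Rational(337, 3), Rational(1, 2)) = Mul(Rational(1, 3), Pow(1011, Rational(1, 2)))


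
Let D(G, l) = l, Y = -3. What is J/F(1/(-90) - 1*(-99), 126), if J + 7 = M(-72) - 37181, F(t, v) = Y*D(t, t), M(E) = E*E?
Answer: 960120/8909 ≈ 107.77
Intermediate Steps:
M(E) = E²
F(t, v) = -3*t
J = -32004 (J = -7 + ((-72)² - 37181) = -7 + (5184 - 37181) = -7 - 31997 = -32004)
J/F(1/(-90) - 1*(-99), 126) = -32004*(-1/(3*(1/(-90) - 1*(-99)))) = -32004*(-1/(3*(-1/90 + 99))) = -32004/((-3*8909/90)) = -32004/(-8909/30) = -32004*(-30/8909) = 960120/8909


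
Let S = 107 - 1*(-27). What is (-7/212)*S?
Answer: -469/106 ≈ -4.4245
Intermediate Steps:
S = 134 (S = 107 + 27 = 134)
(-7/212)*S = -7/212*134 = -469/106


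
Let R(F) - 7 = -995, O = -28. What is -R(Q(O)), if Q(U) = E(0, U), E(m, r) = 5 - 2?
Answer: 988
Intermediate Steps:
E(m, r) = 3
Q(U) = 3
R(F) = -988 (R(F) = 7 - 995 = -988)
-R(Q(O)) = -1*(-988) = 988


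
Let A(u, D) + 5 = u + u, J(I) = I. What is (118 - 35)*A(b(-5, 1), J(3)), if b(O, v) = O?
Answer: -1245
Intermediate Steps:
A(u, D) = -5 + 2*u (A(u, D) = -5 + (u + u) = -5 + 2*u)
(118 - 35)*A(b(-5, 1), J(3)) = (118 - 35)*(-5 + 2*(-5)) = 83*(-5 - 10) = 83*(-15) = -1245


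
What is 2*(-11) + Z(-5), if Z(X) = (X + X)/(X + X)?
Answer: -21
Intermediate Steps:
Z(X) = 1 (Z(X) = (2*X)/((2*X)) = (2*X)*(1/(2*X)) = 1)
2*(-11) + Z(-5) = 2*(-11) + 1 = -22 + 1 = -21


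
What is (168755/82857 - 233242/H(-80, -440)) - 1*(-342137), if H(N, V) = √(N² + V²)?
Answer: 28348614164/82857 - 116621*√5/500 ≈ 3.4162e+5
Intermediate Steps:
(168755/82857 - 233242/H(-80, -440)) - 1*(-342137) = (168755/82857 - 233242/√((-80)² + (-440)²)) - 1*(-342137) = (168755*(1/82857) - 233242/√(6400 + 193600)) + 342137 = (168755/82857 - 233242*√5/1000) + 342137 = (168755/82857 - 116621*√5/500) + 342137 = 28348614164/82857 - 116621*√5/500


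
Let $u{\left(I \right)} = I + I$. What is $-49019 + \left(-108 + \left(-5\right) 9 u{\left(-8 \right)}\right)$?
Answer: $-48407$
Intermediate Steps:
$u{\left(I \right)} = 2 I$
$-49019 + \left(-108 + \left(-5\right) 9 u{\left(-8 \right)}\right) = -49019 - \left(108 - \left(-5\right) 9 \cdot 2 \left(-8\right)\right) = -49019 - -612 = -49019 + \left(-108 + 720\right) = -49019 + 612 = -48407$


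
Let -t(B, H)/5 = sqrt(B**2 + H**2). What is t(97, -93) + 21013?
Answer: 21013 - 5*sqrt(18058) ≈ 20341.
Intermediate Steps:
t(B, H) = -5*sqrt(B**2 + H**2)
t(97, -93) + 21013 = -5*sqrt(97**2 + (-93)**2) + 21013 = -5*sqrt(9409 + 8649) + 21013 = -5*sqrt(18058) + 21013 = 21013 - 5*sqrt(18058)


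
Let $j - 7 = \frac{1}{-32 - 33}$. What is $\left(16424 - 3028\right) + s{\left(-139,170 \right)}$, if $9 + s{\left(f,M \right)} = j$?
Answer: $\frac{870609}{65} \approx 13394.0$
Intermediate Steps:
$j = \frac{454}{65}$ ($j = 7 + \frac{1}{-32 - 33} = 7 + \frac{1}{-65} = 7 - \frac{1}{65} = \frac{454}{65} \approx 6.9846$)
$s{\left(f,M \right)} = - \frac{131}{65}$ ($s{\left(f,M \right)} = -9 + \frac{454}{65} = - \frac{131}{65}$)
$\left(16424 - 3028\right) + s{\left(-139,170 \right)} = \left(16424 - 3028\right) - \frac{131}{65} = 13396 - \frac{131}{65} = \frac{870609}{65}$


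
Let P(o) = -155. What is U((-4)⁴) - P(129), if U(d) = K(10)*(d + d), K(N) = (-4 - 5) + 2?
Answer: -3429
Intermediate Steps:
K(N) = -7 (K(N) = -9 + 2 = -7)
U(d) = -14*d (U(d) = -7*(d + d) = -14*d)
U((-4)⁴) - P(129) = -14*(-4)⁴ - 1*(-155) = -14*256 + 155 = -3584 + 155 = -3429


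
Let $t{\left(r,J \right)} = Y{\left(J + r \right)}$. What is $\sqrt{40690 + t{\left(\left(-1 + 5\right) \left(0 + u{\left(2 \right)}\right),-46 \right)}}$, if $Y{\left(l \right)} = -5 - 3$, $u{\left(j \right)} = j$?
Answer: $\sqrt{40682} \approx 201.7$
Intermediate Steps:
$Y{\left(l \right)} = -8$ ($Y{\left(l \right)} = -5 - 3 = -8$)
$t{\left(r,J \right)} = -8$
$\sqrt{40690 + t{\left(\left(-1 + 5\right) \left(0 + u{\left(2 \right)}\right),-46 \right)}} = \sqrt{40690 - 8} = \sqrt{40682}$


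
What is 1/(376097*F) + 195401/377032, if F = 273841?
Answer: 20124501125101409/38830819228443464 ≈ 0.51826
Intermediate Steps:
1/(376097*F) + 195401/377032 = 1/(376097*273841) + 195401/377032 = (1/376097)*(1/273841) + 195401*(1/377032) = 1/102990778577 + 195401/377032 = 20124501125101409/38830819228443464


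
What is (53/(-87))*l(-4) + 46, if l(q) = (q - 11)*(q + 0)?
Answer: 274/29 ≈ 9.4483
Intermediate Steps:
l(q) = q*(-11 + q) (l(q) = (-11 + q)*q = q*(-11 + q))
(53/(-87))*l(-4) + 46 = (53/(-87))*(-4*(-11 - 4)) + 46 = (53*(-1/87))*(-4*(-15)) + 46 = -53/87*60 + 46 = -1060/29 + 46 = 274/29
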